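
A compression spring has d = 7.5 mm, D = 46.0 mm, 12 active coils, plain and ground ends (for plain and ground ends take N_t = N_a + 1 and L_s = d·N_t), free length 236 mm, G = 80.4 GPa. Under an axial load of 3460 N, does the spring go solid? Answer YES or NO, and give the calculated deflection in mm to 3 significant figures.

NO, δ = 127 mm

k = Gd⁴/(8D³N_a) = (80.4×10³)(7.5⁴)/(8·46.0³·12) = 27.224 N/mm
N_t = 13; L_s = 7.5·13 = 97.5 mm; δ_solid = L₀ − L_s = 236 − 97.5 = 138.5 mm
δ = F/k = 3460/27.224 = 127.09 mm
δ < δ_solid → spring does not go solid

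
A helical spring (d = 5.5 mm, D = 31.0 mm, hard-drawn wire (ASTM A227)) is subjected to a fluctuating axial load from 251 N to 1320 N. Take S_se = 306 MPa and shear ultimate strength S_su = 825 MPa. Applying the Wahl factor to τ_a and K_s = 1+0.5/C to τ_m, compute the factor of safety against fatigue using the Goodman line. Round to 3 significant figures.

0.647

C = D/d = 31.0/5.5 = 5.6364; K_W = (4C−1)/(4C−4)+0.615/C = 1.2709; K_s = 1+0.5/C = 1.0887
F_a = (F_max−F_min)/2 = 534.5 N; F_m = (F_max+F_min)/2 = 785.5 N
τ_a = K_W·8F_aD/(πd³) = 1.2709 × 253.61 = 322.3 MPa
τ_m = K_s·8F_mD/(πd³) = 1.0887 × 372.7 = 405.76 MPa
Goodman: 1/n_f = τ_a/S_se + τ_m/S_su = 322.3/306 + 405.76/825 = 1.05328 + 0.49183 = 1.5451
n_f = 1/1.5451 = 0.6472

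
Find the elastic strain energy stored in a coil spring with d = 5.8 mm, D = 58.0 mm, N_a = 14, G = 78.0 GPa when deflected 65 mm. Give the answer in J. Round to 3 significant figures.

k = Gd⁴/(8D³N_a) = (78.0×10³)(5.8⁴)/(8·58.0³·14) = 4.0393 N/mm
U = ½kδ² = 0.5 × 4.0393 × 65² = 8533 N·mm = 8.533 J

8.53 J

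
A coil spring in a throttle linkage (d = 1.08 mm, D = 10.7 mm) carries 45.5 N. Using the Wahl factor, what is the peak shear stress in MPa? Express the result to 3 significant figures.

Spring index C = D/d = 10.7/1.08 = 9.9074
K_W = (4C−1)/(4C−4) + 0.615/C = 38.630/35.630 + 0.0621 = 1.1463
τ₀ = 8FD/(πd³) = 8·45.5·10.7/(π·1.08³) = 3894.8/3.9575 = 984.16 MPa
τ_max = K·τ₀ = 1.1463 × 984.16 = 1128.1 MPa

1130 MPa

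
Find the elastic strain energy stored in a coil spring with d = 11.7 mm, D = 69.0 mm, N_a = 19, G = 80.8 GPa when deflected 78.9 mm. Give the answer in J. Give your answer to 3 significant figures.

k = Gd⁴/(8D³N_a) = (80.8×10³)(11.7⁴)/(8·69.0³·19) = 30.322 N/mm
U = ½kδ² = 0.5 × 30.322 × 78.9² = 94382 N·mm = 94.382 J

94.4 J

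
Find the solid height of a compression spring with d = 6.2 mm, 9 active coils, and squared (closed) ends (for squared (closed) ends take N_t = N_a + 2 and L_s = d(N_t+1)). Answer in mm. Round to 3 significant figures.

squared (closed) ends: N_t = N_a + 2 = 9 + 2 = 11
L_s = d·(N_t+1) = 6.2 × 12 = 74.4 mm

74.4 mm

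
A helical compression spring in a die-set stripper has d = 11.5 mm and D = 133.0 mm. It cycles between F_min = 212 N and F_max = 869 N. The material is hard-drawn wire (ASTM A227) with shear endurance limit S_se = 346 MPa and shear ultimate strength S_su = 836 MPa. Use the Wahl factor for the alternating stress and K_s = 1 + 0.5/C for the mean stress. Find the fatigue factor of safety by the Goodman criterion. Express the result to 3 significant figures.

C = D/d = 133.0/11.5 = 11.5652; K_W = (4C−1)/(4C−4)+0.615/C = 1.1242; K_s = 1+0.5/C = 1.0432
F_a = (F_max−F_min)/2 = 328.5 N; F_m = (F_max+F_min)/2 = 540.5 N
τ_a = K_W·8F_aD/(πd³) = 1.1242 × 73.153 = 82.236 MPa
τ_m = K_s·8F_mD/(πd³) = 1.0432 × 120.36 = 125.57 MPa
Goodman: 1/n_f = τ_a/S_se + τ_m/S_su = 82.236/346 + 125.57/836 = 0.23768 + 0.15020 = 0.38788
n_f = 1/0.38788 = 2.578

2.58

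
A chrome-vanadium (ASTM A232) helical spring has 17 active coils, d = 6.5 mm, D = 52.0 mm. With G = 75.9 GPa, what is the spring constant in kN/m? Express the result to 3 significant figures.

7.09 kN/m

k = Gd⁴/(8D³N_a) = (75.9×10³ × 6.5⁴) / (8 × 52.0³ × 17)
  = 1.35486e+08 / 1.91227e+07 = 7.0851 N/mm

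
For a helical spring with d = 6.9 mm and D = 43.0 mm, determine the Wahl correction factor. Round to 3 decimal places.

1.242

C = D/d = 43.0/6.9 = 6.2319
K_W = (4C−1)/(4C−4) + 0.615/C = 23.928/20.928 + 0.0987 = 1.2420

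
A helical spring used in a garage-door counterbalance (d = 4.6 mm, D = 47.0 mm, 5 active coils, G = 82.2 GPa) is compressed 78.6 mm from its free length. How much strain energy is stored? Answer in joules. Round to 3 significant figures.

k = Gd⁴/(8D³N_a) = (82.2×10³)(4.6⁴)/(8·47.0³·5) = 8.8624 N/mm
U = ½kδ² = 0.5 × 8.8624 × 78.6² = 27376 N·mm = 27.376 J

27.4 J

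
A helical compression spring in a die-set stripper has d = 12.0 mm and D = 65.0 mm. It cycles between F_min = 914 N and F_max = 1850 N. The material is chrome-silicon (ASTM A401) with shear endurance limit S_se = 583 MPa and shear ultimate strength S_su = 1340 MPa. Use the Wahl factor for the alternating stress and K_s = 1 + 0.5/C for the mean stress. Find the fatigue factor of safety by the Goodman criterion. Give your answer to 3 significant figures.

C = D/d = 65.0/12.0 = 5.4167; K_W = (4C−1)/(4C−4)+0.615/C = 1.2833; K_s = 1+0.5/C = 1.0923
F_a = (F_max−F_min)/2 = 468 N; F_m = (F_max+F_min)/2 = 1382 N
τ_a = K_W·8F_aD/(πd³) = 1.2833 × 44.829 = 57.531 MPa
τ_m = K_s·8F_mD/(πd³) = 1.0923 × 132.38 = 144.6 MPa
Goodman: 1/n_f = τ_a/S_se + τ_m/S_su = 57.531/583 + 144.6/1340 = 0.09868 + 0.10791 = 0.20659
n_f = 1/0.20659 = 4.841

4.84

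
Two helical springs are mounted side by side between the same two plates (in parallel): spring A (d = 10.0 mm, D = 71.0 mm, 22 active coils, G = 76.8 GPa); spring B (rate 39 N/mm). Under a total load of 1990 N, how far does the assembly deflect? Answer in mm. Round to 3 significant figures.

k_A = Gd⁴/(8D³N_a) = (76.8×10³)(10.0⁴)/(8·71.0³·22) = 12.192 N/mm
Parallel: k_eq = 12.192 + 39 = 51.192 N/mm
δ = F/k_eq = 1990/51.192 = 38.873 mm

38.9 mm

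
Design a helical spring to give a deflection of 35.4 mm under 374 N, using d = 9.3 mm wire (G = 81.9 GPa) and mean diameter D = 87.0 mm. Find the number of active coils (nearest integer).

11

Required rate k = F/δ = 374/35.4 = 10.565 N/mm
N_a = Gd⁴/(8D³k) = (81.9×10³ × 9.3⁴)/(8 × 87.0³ × 10.565)
    = 6.12655e+08 / 5.56565e+07 = 11.01 → 11 coils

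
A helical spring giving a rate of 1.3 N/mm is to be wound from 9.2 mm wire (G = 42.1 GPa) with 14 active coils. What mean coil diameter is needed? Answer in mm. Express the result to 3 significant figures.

D = (Gd⁴/(8N_a·k))^(1/3) = (42.1×10³·9.2⁴/(8·14·1.3))^(1/3)
  = (2.07144e+06)^(1/3) = 127.4747 mm

127 mm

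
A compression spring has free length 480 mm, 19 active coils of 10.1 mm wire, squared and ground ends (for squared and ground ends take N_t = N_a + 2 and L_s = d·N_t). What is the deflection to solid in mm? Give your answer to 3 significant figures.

N_t = 21; L_s = 10.1·21 = 212.1 mm
δ_solid = L₀ − L_s = 480 − 212.1 = 267.9 mm

268 mm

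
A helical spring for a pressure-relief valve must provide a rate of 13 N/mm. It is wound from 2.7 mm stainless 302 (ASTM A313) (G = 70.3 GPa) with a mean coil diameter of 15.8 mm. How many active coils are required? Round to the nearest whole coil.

N_a = Gd⁴/(8D³k) = (70.3×10³ × 2.7⁴)/(8 × 15.8³ × 13)
    = 3.73603e+06 / 410208 = 9.108 → 9 coils

9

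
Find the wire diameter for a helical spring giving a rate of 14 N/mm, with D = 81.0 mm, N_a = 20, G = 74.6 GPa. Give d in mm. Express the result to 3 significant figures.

d = (8D³N_a·k / G)^(1/4) = (8·81.0³·20·14 / (74.6×10³))^0.25
  = (15957)^0.25 = 11.2393 mm

11.2 mm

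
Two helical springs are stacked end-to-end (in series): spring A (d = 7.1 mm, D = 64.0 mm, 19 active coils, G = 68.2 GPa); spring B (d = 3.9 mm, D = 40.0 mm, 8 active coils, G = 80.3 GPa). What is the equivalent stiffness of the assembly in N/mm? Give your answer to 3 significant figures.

k_A = Gd⁴/(8D³N_a) = (68.2×10³)(7.1⁴)/(8·64.0³·19) = 4.3494 N/mm
k_B = Gd⁴/(8D³N_a) = (80.3×10³)(3.9⁴)/(8·40.0³·8) = 4.5354 N/mm
Series: 1/k_eq = 1/4.3494 + 1/4.5354 = 0.4504; k_eq = 2.2202 N/mm

2.22 N/mm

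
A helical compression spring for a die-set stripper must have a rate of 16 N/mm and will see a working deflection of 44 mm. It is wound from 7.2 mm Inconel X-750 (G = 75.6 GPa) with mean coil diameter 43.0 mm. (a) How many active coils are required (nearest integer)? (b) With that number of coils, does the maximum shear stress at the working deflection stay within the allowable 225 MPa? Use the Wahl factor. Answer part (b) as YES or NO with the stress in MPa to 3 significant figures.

N_a = Gd⁴/(8D³k) = (75.6×10³)(7.2⁴)/(8·43.0³·16) = 19.96 → N_a = 20
Actual rate k = Gd⁴/(8D³·20) = 15.971 N/mm
Working load F = kδ = 15.971·44 = 702.71 N
C = 43.0/7.2 = 5.9722; K_W = (4C−1)/(4C−4)+0.615/C = 1.2538
τ_max = K_W·8FD/(πd³) = 1.2538·206.15 = 258.48 MPa
τ_max > 225 MPa → exceeds allowable

(a) 20 coils; (b) NO, τ_max = 258 MPa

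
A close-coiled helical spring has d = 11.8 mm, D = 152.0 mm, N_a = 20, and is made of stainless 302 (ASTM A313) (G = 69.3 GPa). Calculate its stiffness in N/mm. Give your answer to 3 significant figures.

k = Gd⁴/(8D³N_a) = (69.3×10³ × 11.8⁴) / (8 × 152.0³ × 20)
  = 1.34357e+09 / 5.61889e+08 = 2.3912 N/mm

2.39 N/mm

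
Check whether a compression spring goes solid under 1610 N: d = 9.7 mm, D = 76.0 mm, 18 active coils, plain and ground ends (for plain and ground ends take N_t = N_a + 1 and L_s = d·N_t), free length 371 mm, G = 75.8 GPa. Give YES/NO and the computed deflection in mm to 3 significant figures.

k = Gd⁴/(8D³N_a) = (75.8×10³)(9.7⁴)/(8·76.0³·18) = 10.616 N/mm
N_t = 19; L_s = 9.7·19 = 184.3 mm; δ_solid = L₀ − L_s = 371 − 184.3 = 186.7 mm
δ = F/k = 1610/10.616 = 151.66 mm
δ < δ_solid → spring does not go solid

NO, δ = 152 mm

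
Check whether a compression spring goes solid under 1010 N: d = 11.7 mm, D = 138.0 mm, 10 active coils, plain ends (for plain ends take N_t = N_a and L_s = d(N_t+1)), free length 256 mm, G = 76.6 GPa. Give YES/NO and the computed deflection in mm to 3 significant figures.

YES, δ = 148 mm

k = Gd⁴/(8D³N_a) = (76.6×10³)(11.7⁴)/(8·138.0³·10) = 6.8272 N/mm
N_t = 10; L_s = 11.7·11 = 128.7 mm; δ_solid = L₀ − L_s = 256 − 128.7 = 127.3 mm
δ = F/k = 1010/6.8272 = 147.94 mm
δ ≥ δ_solid → spring goes solid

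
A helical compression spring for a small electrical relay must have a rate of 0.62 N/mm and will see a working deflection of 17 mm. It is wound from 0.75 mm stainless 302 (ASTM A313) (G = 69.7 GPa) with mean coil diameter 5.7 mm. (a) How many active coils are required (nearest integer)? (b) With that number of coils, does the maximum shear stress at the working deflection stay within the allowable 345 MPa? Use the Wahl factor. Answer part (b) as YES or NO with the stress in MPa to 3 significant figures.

(a) 24 coils; (b) NO, τ_max = 433 MPa

N_a = Gd⁴/(8D³k) = (69.7×10³)(0.75⁴)/(8·5.7³·0.62) = 24.01 → N_a = 24
Actual rate k = Gd⁴/(8D³·24) = 0.62023 N/mm
Working load F = kδ = 0.62023·17 = 10.544 N
C = 5.7/0.75 = 7.6000; K_W = (4C−1)/(4C−4)+0.615/C = 1.1946
τ_max = K_W·8FD/(πd³) = 1.1946·362.77 = 433.35 MPa
τ_max > 345 MPa → exceeds allowable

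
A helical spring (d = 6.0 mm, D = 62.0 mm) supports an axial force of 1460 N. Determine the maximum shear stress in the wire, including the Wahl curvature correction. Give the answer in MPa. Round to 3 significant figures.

1220 MPa

Spring index C = D/d = 62.0/6.0 = 10.3333
K_W = (4C−1)/(4C−4) + 0.615/C = 40.333/37.333 + 0.0595 = 1.1399
τ₀ = 8FD/(πd³) = 8·1460·62.0/(π·6.0³) = 724160/678.58 = 1067.2 MPa
τ_max = K·τ₀ = 1.1399 × 1067.2 = 1216.4 MPa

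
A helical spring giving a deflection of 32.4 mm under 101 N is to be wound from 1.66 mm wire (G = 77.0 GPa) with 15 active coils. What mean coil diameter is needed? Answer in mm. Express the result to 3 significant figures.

11.6 mm

Required rate k = F/δ = 101/32.4 = 3.1173 N/mm
D = (Gd⁴/(8N_a·k))^(1/3) = (77.0×10³·1.66⁴/(8·15·3.1173))^(1/3)
  = (1563.02)^(1/3) = 11.6053 mm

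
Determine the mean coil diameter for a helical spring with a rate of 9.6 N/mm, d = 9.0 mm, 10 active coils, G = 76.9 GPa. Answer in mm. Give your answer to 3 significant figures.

86.9 mm

D = (Gd⁴/(8N_a·k))^(1/3) = (76.9×10³·9.0⁴/(8·10·9.6))^(1/3)
  = (656954)^(1/3) = 86.9317 mm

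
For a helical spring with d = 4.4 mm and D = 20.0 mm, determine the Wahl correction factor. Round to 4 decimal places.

C = D/d = 20.0/4.4 = 4.5455
K_W = (4C−1)/(4C−4) + 0.615/C = 17.182/14.182 + 0.1353 = 1.3468

1.3468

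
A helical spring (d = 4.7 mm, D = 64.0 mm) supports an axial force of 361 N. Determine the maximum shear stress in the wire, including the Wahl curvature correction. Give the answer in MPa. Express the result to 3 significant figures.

626 MPa

Spring index C = D/d = 64.0/4.7 = 13.6170
K_W = (4C−1)/(4C−4) + 0.615/C = 53.468/50.468 + 0.0452 = 1.1046
τ₀ = 8FD/(πd³) = 8·361·64.0/(π·4.7³) = 184832/326.17 = 566.67 MPa
τ_max = K·τ₀ = 1.1046 × 566.67 = 625.95 MPa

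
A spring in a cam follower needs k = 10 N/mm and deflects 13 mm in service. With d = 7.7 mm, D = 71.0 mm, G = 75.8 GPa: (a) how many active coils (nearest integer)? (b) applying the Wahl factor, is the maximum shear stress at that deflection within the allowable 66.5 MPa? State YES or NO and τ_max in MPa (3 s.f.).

(a) 9 coils; (b) YES, τ_max = 61.6 MPa

N_a = Gd⁴/(8D³k) = (75.8×10³)(7.7⁴)/(8·71.0³·10) = 9.306 → N_a = 9
Actual rate k = Gd⁴/(8D³·9) = 10.34 N/mm
Working load F = kδ = 10.34·13 = 134.42 N
C = 71.0/7.7 = 9.2208; K_W = (4C−1)/(4C−4)+0.615/C = 1.1579
τ_max = K_W·8FD/(πd³) = 1.1579·53.235 = 61.642 MPa
τ_max ≤ 66.5 MPa → acceptable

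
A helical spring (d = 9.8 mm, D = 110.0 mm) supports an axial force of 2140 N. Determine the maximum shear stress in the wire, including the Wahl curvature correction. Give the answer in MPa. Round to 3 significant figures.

Spring index C = D/d = 110.0/9.8 = 11.2245
K_W = (4C−1)/(4C−4) + 0.615/C = 43.898/40.898 + 0.0548 = 1.1281
τ₀ = 8FD/(πd³) = 8·2140·110.0/(π·9.8³) = 1.8832e+06/2956.8 = 636.9 MPa
τ_max = K·τ₀ = 1.1281 × 636.9 = 718.51 MPa

719 MPa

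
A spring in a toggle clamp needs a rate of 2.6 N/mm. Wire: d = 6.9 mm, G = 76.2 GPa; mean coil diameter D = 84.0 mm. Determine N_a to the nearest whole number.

14

N_a = Gd⁴/(8D³k) = (76.2×10³ × 6.9⁴)/(8 × 84.0³ × 2.6)
    = 1.72723e+08 / 1.23282e+07 = 14.01 → 14 coils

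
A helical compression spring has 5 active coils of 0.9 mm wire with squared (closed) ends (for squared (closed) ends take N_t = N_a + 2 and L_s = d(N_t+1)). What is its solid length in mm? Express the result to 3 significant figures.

squared (closed) ends: N_t = N_a + 2 = 5 + 2 = 7
L_s = d·(N_t+1) = 0.9 × 8 = 7.2 mm

7.20 mm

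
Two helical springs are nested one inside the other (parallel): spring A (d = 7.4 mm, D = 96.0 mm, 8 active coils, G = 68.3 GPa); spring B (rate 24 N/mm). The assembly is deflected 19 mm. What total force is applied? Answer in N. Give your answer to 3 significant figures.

525 N

k_A = Gd⁴/(8D³N_a) = (68.3×10³)(7.4⁴)/(8·96.0³·8) = 3.617 N/mm
Parallel: k_eq = 3.617 + 24 = 27.617 N/mm
F = k_eq·δ = 27.617·19 = 524.72 N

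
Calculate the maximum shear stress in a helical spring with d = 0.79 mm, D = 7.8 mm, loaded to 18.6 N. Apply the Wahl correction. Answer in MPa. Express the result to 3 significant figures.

Spring index C = D/d = 7.8/0.79 = 9.8734
K_W = (4C−1)/(4C−4) + 0.615/C = 38.494/35.494 + 0.0623 = 1.1468
τ₀ = 8FD/(πd³) = 8·18.6·7.8/(π·0.79³) = 1160.64/1.5489 = 749.32 MPa
τ_max = K·τ₀ = 1.1468 × 749.32 = 859.33 MPa

859 MPa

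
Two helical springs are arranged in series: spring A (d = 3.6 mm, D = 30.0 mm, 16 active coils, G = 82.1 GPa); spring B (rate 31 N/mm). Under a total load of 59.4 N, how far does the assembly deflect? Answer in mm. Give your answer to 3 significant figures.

16.8 mm

k_A = Gd⁴/(8D³N_a) = (82.1×10³)(3.6⁴)/(8·30.0³·16) = 3.9901 N/mm
Series: 1/k_eq = 1/3.9901 + 1/31 = 0.28288; k_eq = 3.5351 N/mm
δ = F/k_eq = 59.4/3.5351 = 16.803 mm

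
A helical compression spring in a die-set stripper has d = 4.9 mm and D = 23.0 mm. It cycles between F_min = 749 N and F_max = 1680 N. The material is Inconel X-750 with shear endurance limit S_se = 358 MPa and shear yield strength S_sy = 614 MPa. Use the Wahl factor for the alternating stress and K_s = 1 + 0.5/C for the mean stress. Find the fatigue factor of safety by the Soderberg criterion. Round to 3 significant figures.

C = D/d = 23.0/4.9 = 4.6939; K_W = (4C−1)/(4C−4)+0.615/C = 1.3341; K_s = 1+0.5/C = 1.1065
F_a = (F_max−F_min)/2 = 465.5 N; F_m = (F_max+F_min)/2 = 1214.5 N
τ_a = K_W·8F_aD/(πd³) = 1.3341 × 231.74 = 309.15 MPa
τ_m = K_s·8F_mD/(πd³) = 1.1065 × 604.61 = 669.02 MPa
Soderberg: 1/n_f = τ_a/S_se + τ_m/S_sy = 309.15/358 + 669.02/614 = 0.86356 + 1.08960 = 1.9532
n_f = 1/1.9532 = 0.512

0.512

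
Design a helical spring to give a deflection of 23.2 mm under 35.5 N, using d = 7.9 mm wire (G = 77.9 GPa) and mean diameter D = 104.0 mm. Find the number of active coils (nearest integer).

22

Required rate k = F/δ = 35.5/23.2 = 1.5302 N/mm
N_a = Gd⁴/(8D³k) = (77.9×10³ × 7.9⁴)/(8 × 104.0³ × 1.5302)
    = 3.03421e+08 / 1.37699e+07 = 22.04 → 22 coils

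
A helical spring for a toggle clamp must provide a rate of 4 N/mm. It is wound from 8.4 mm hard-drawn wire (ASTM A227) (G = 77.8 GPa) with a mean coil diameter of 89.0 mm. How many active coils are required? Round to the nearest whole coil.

N_a = Gd⁴/(8D³k) = (77.8×10³ × 8.4⁴)/(8 × 89.0³ × 4)
    = 3.87344e+08 / 2.2559e+07 = 17.17 → 17 coils

17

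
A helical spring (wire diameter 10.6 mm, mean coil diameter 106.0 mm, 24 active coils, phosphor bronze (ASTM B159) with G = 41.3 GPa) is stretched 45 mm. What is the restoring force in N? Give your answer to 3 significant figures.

103 N

k = Gd⁴/(8D³N_a) = (41.3×10³)(10.6⁴)/(8·106.0³·24) = 2.2801 N/mm
F = k·δ = 2.2801 × 45 = 102.6 N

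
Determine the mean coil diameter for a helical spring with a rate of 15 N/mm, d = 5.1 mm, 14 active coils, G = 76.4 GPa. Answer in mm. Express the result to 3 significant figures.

31.3 mm

D = (Gd⁴/(8N_a·k))^(1/3) = (76.4×10³·5.1⁴/(8·14·15))^(1/3)
  = (30765.6)^(1/3) = 31.3344 mm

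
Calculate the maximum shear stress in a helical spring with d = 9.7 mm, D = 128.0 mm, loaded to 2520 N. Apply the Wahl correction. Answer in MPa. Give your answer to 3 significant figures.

997 MPa

Spring index C = D/d = 128.0/9.7 = 13.1959
K_W = (4C−1)/(4C−4) + 0.615/C = 51.784/48.784 + 0.0466 = 1.1081
τ₀ = 8FD/(πd³) = 8·2520·128.0/(π·9.7³) = 2.58048e+06/2867.2 = 899.99 MPa
τ_max = K·τ₀ = 1.1081 × 899.99 = 997.28 MPa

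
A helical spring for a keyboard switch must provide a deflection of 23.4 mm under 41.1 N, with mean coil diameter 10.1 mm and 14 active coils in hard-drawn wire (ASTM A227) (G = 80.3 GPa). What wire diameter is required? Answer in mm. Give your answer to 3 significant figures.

Required rate k = F/δ = 41.1/23.4 = 1.7564 N/mm
d = (8D³N_a·k / G)^(1/4) = (8·10.1³·14·1.7564 / (80.3×10³))^0.25
  = (2.524)^0.25 = 1.2604 mm

1.26 mm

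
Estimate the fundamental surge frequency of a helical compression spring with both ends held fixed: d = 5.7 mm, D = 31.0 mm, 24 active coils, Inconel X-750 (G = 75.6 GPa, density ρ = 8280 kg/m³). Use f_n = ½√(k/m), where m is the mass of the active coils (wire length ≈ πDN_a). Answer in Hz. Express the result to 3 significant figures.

84.0 Hz

k = Gd⁴/(8D³N_a) = (75.6×10³)(5.7⁴)/(8·31.0³·24) = 13.952 N/mm = 13952 N/m
Wire length L = πDN_a = π·31.0·24 = 2337.3 mm
m = ρ·(πd²/4)·L = 8280 × 25.518×10⁻⁶ m² × 2.3373 m = 0.49385 kg
f_n = ½√(k/m) = 0.5·√(13952/0.49385) = 0.5·√(28252) = 84.041 Hz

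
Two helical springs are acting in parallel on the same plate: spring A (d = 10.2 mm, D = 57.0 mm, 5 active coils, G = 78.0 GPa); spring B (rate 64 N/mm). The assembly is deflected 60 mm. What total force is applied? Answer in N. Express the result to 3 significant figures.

10700 N

k_A = Gd⁴/(8D³N_a) = (78.0×10³)(10.2⁴)/(8·57.0³·5) = 113.98 N/mm
Parallel: k_eq = 113.98 + 64 = 177.98 N/mm
F = k_eq·δ = 177.98·60 = 10679 N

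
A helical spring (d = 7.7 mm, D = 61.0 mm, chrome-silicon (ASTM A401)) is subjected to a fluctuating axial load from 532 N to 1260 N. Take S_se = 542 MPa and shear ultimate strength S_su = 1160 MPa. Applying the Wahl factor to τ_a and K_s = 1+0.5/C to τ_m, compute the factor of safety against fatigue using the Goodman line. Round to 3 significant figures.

C = D/d = 61.0/7.7 = 7.9221; K_W = (4C−1)/(4C−4)+0.615/C = 1.1860; K_s = 1+0.5/C = 1.0631
F_a = (F_max−F_min)/2 = 364 N; F_m = (F_max+F_min)/2 = 896 N
τ_a = K_W·8F_aD/(πd³) = 1.1860 × 123.85 = 146.88 MPa
τ_m = K_s·8F_mD/(πd³) = 1.0631 × 304.86 = 324.11 MPa
Goodman: 1/n_f = τ_a/S_se + τ_m/S_su = 146.88/542 + 324.11/1160 = 0.27100 + 0.27940 = 0.55041
n_f = 1/0.55041 = 1.817

1.82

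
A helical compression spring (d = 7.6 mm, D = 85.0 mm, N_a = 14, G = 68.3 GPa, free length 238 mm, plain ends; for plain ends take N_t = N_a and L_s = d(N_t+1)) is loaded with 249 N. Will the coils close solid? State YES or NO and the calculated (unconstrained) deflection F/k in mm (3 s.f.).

NO, δ = 75.2 mm

k = Gd⁴/(8D³N_a) = (68.3×10³)(7.6⁴)/(8·85.0³·14) = 3.3128 N/mm
N_t = 14; L_s = 7.6·15 = 114 mm; δ_solid = L₀ − L_s = 238 − 114 = 124 mm
δ = F/k = 249/3.3128 = 75.162 mm
δ < δ_solid → spring does not go solid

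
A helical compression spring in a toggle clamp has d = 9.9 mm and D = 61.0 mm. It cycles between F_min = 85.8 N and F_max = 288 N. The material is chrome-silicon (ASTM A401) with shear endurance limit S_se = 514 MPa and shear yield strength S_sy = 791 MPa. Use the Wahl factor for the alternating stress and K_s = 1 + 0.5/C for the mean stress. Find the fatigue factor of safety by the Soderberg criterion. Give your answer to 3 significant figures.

C = D/d = 61.0/9.9 = 6.1616; K_W = (4C−1)/(4C−4)+0.615/C = 1.2451; K_s = 1+0.5/C = 1.0811
F_a = (F_max−F_min)/2 = 101.1 N; F_m = (F_max+F_min)/2 = 186.9 N
τ_a = K_W·8F_aD/(πd³) = 1.2451 × 16.185 = 20.152 MPa
τ_m = K_s·8F_mD/(πd³) = 1.0811 × 29.921 = 32.349 MPa
Soderberg: 1/n_f = τ_a/S_se + τ_m/S_sy = 20.152/514 + 32.349/791 = 0.03921 + 0.04090 = 0.080103
n_f = 1/0.080103 = 12.48

12.5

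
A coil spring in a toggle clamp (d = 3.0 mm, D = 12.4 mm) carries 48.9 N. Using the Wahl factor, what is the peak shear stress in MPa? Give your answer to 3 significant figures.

Spring index C = D/d = 12.4/3.0 = 4.1333
K_W = (4C−1)/(4C−4) + 0.615/C = 15.533/12.533 + 0.1488 = 1.3882
τ₀ = 8FD/(πd³) = 8·48.9·12.4/(π·3.0³) = 4850.88/84.823 = 57.188 MPa
τ_max = K·τ₀ = 1.3882 × 57.188 = 79.386 MPa

79.4 MPa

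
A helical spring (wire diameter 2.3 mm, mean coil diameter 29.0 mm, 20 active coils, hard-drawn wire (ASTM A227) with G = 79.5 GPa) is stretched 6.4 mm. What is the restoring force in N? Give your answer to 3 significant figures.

3.65 N

k = Gd⁴/(8D³N_a) = (79.5×10³)(2.3⁴)/(8·29.0³·20) = 0.57012 N/mm
F = k·δ = 0.57012 × 6.4 = 3.6488 N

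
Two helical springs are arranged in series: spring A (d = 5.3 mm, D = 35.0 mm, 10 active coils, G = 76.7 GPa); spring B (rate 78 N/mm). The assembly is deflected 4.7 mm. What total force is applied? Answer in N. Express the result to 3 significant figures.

k_A = Gd⁴/(8D³N_a) = (76.7×10³)(5.3⁴)/(8·35.0³·10) = 17.644 N/mm
Series: 1/k_eq = 1/17.644 + 1/78 = 0.069496; k_eq = 14.389 N/mm
F = k_eq·δ = 14.389·4.7 = 67.63 N

67.6 N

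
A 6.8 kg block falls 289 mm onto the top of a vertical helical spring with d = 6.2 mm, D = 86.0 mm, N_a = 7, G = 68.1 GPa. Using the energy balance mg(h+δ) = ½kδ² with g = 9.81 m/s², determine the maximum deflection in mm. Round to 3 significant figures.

143 mm

k = Gd⁴/(8D³N_a) = (68.1×10³)(6.2⁴)/(8·86.0³·7) = 2.8251 N/mm
W = mg = 6.8 × 9.81 = 66.708 N
½kδ² − Wδ − Wh = 0 → δ = (W + √(W² + 2kWh))/k
δ = (66.708 + √(4450 + 108927))/2.8251 = (66.708 + 336.72)/2.8251 = 142.8 mm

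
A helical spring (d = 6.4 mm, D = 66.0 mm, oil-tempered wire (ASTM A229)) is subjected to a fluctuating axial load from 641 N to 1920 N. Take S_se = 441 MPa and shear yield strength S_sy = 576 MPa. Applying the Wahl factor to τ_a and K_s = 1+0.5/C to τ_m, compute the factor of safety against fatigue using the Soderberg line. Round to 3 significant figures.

0.391

C = D/d = 66.0/6.4 = 10.3125; K_W = (4C−1)/(4C−4)+0.615/C = 1.1402; K_s = 1+0.5/C = 1.0485
F_a = (F_max−F_min)/2 = 639.5 N; F_m = (F_max+F_min)/2 = 1280.5 N
τ_a = K_W·8F_aD/(πd³) = 1.1402 × 410 = 467.47 MPa
τ_m = K_s·8F_mD/(πd³) = 1.0485 × 820.96 = 860.77 MPa
Soderberg: 1/n_f = τ_a/S_se + τ_m/S_sy = 467.47/441 + 860.77/576 = 1.06003 + 1.49439 = 2.5544
n_f = 1/2.5544 = 0.3915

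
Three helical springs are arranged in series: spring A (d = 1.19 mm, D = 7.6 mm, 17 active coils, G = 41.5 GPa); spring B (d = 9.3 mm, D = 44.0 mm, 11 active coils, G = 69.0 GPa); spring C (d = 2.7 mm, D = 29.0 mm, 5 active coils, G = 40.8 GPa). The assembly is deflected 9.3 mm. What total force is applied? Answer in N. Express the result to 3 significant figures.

k_A = Gd⁴/(8D³N_a) = (41.5×10³)(1.19⁴)/(8·7.6³·17) = 1.394 N/mm
k_B = Gd⁴/(8D³N_a) = (69.0×10³)(9.3⁴)/(8·44.0³·11) = 68.856 N/mm
k_C = Gd⁴/(8D³N_a) = (40.8×10³)(2.7⁴)/(8·29.0³·5) = 2.2226 N/mm
Series: 1/k_eq = 1/1.394 + 1/68.856 + 1/2.2226 = 1.1818; k_eq = 0.84615 N/mm
F = k_eq·δ = 0.84615·9.3 = 7.8692 N

7.87 N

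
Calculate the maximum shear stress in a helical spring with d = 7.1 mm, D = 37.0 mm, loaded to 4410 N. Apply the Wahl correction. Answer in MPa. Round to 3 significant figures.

1500 MPa

Spring index C = D/d = 37.0/7.1 = 5.2113
K_W = (4C−1)/(4C−4) + 0.615/C = 19.845/16.845 + 0.1180 = 1.2961
τ₀ = 8FD/(πd³) = 8·4410·37.0/(π·7.1³) = 1.30536e+06/1124.4 = 1160.9 MPa
τ_max = K·τ₀ = 1.2961 × 1160.9 = 1504.7 MPa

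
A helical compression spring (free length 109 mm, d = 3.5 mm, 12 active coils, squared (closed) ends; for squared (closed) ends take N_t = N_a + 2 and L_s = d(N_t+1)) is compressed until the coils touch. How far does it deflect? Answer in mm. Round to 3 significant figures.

N_t = 14; L_s = 3.5·15 = 52.5 mm
δ_solid = L₀ − L_s = 109 − 52.5 = 56.5 mm

56.5 mm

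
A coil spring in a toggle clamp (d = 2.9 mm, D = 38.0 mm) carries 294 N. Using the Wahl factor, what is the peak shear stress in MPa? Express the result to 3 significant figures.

Spring index C = D/d = 38.0/2.9 = 13.1034
K_W = (4C−1)/(4C−4) + 0.615/C = 51.414/48.414 + 0.0469 = 1.1089
τ₀ = 8FD/(πd³) = 8·294·38.0/(π·2.9³) = 89376/76.62 = 1166.5 MPa
τ_max = K·τ₀ = 1.1089 × 1166.5 = 1293.5 MPa

1290 MPa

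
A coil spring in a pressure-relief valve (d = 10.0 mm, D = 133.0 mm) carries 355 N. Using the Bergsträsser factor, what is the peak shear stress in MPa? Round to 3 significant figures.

132 MPa

Spring index C = D/d = 133.0/10.0 = 13.3000
K_B = (4C+2)/(4C−3) = 55.200/50.200 = 1.0996
τ₀ = 8FD/(πd³) = 8·355·133.0/(π·10.0³) = 377720/3141.6 = 120.23 MPa
τ_max = K·τ₀ = 1.0996 × 120.23 = 132.21 MPa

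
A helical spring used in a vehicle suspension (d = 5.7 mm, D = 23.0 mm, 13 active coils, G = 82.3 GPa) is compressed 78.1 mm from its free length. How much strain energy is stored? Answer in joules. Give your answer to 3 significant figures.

k = Gd⁴/(8D³N_a) = (82.3×10³)(5.7⁴)/(8·23.0³·13) = 68.657 N/mm
U = ½kδ² = 0.5 × 68.657 × 78.1² = 2.0939e+05 N·mm = 209.39 J

209 J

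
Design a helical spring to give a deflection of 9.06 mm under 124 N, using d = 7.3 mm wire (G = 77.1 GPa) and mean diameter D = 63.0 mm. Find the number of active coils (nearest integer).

8

Required rate k = F/δ = 124/9.06 = 13.687 N/mm
N_a = Gd⁴/(8D³k) = (77.1×10³ × 7.3⁴)/(8 × 63.0³ × 13.687)
    = 2.1895e+08 / 2.73782e+07 = 7.997 → 8 coils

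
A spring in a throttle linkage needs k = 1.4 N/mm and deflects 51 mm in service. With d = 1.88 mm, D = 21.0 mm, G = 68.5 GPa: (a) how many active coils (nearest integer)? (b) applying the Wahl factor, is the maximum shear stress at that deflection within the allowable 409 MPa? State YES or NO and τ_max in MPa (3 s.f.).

(a) 8 coils; (b) NO, τ_max = 669 MPa

N_a = Gd⁴/(8D³k) = (68.5×10³)(1.88⁴)/(8·21.0³·1.4) = 8.25 → N_a = 8
Actual rate k = Gd⁴/(8D³·8) = 1.4437 N/mm
Working load F = kδ = 1.4437·51 = 73.63 N
C = 21.0/1.88 = 11.1702; K_W = (4C−1)/(4C−4)+0.615/C = 1.1288
τ_max = K_W·8FD/(πd³) = 1.1288·592.57 = 668.89 MPa
τ_max > 409 MPa → exceeds allowable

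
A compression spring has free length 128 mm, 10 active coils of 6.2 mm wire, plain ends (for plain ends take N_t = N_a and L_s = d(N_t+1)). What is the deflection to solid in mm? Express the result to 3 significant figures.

N_t = 10; L_s = 6.2·11 = 68.2 mm
δ_solid = L₀ − L_s = 128 − 68.2 = 59.8 mm

59.8 mm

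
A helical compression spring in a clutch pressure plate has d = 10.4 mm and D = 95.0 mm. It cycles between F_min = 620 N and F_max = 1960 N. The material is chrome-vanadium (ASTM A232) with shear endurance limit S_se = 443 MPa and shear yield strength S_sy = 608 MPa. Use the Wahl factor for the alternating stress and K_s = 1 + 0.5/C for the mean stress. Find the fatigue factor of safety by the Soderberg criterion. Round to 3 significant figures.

C = D/d = 95.0/10.4 = 9.1346; K_W = (4C−1)/(4C−4)+0.615/C = 1.1595; K_s = 1+0.5/C = 1.0547
F_a = (F_max−F_min)/2 = 670 N; F_m = (F_max+F_min)/2 = 1290 N
τ_a = K_W·8F_aD/(πd³) = 1.1595 × 144.09 = 167.08 MPa
τ_m = K_s·8F_mD/(πd³) = 1.0547 × 277.43 = 292.62 MPa
Soderberg: 1/n_f = τ_a/S_se + τ_m/S_sy = 167.08/443 + 292.62/608 = 0.37715 + 0.48128 = 0.85843
n_f = 1/0.85843 = 1.165

1.16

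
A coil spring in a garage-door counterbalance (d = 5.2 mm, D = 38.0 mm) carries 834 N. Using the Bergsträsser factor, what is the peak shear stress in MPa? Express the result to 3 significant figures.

Spring index C = D/d = 38.0/5.2 = 7.3077
K_B = (4C+2)/(4C−3) = 31.231/26.231 = 1.1906
τ₀ = 8FD/(πd³) = 8·834·38.0/(π·5.2³) = 253536/441.73 = 573.96 MPa
τ_max = K·τ₀ = 1.1906 × 573.96 = 683.36 MPa

683 MPa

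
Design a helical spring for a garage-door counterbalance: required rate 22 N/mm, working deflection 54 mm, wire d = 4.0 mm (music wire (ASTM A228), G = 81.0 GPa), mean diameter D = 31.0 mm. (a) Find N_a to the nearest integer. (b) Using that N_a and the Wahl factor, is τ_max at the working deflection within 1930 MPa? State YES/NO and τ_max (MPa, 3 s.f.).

(a) 4 coils; (b) YES, τ_max = 1720 MPa

N_a = Gd⁴/(8D³k) = (81.0×10³)(4.0⁴)/(8·31.0³·22) = 3.955 → N_a = 4
Actual rate k = Gd⁴/(8D³·4) = 21.752 N/mm
Working load F = kδ = 21.752·54 = 1174.6 N
C = 31.0/4.0 = 7.7500; K_W = (4C−1)/(4C−4)+0.615/C = 1.1905
τ_max = K_W·8FD/(πd³) = 1.1905·1448.8 = 1724.7 MPa
τ_max ≤ 1930 MPa → acceptable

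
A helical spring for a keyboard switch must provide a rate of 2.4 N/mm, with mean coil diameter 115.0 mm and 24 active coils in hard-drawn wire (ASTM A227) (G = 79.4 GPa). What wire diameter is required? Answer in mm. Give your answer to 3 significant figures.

9.69 mm

d = (8D³N_a·k / G)^(1/4) = (8·115.0³·24·2.4 / (79.4×10³))^0.25
  = (8826.4)^0.25 = 9.6927 mm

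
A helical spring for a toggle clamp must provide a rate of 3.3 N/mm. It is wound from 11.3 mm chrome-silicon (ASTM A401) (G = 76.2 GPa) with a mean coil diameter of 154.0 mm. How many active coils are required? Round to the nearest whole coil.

13

N_a = Gd⁴/(8D³k) = (76.2×10³ × 11.3⁴)/(8 × 154.0³ × 3.3)
    = 1.24242e+09 / 9.64198e+07 = 12.89 → 13 coils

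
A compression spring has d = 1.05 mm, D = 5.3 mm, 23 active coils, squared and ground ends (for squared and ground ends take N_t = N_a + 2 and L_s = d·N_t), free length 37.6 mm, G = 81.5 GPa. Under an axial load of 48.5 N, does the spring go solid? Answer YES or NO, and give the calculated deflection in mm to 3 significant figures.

YES, δ = 13.4 mm

k = Gd⁴/(8D³N_a) = (81.5×10³)(1.05⁴)/(8·5.3³·23) = 3.6163 N/mm
N_t = 25; L_s = 1.05·25 = 26.25 mm; δ_solid = L₀ − L_s = 37.6 − 26.25 = 11.35 mm
δ = F/k = 48.5/3.6163 = 13.411 mm
δ ≥ δ_solid → spring goes solid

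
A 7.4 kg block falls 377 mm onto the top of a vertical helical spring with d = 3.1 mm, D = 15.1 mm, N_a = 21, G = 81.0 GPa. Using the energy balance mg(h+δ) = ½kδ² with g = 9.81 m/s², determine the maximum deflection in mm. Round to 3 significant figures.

k = Gd⁴/(8D³N_a) = (81.0×10³)(3.1⁴)/(8·15.1³·21) = 12.933 N/mm
W = mg = 7.4 × 9.81 = 72.594 N
½kδ² − Wδ − Wh = 0 → δ = (W + √(W² + 2kWh))/k
δ = (72.594 + √(5269.9 + 707887))/12.933 = (72.594 + 844.49)/12.933 = 70.911 mm

70.9 mm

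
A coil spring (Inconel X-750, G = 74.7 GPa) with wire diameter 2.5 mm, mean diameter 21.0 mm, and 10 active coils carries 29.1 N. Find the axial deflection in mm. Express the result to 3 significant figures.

k = Gd⁴/(8D³N_a) = (74.7×10³)(2.5⁴)/(8·21.0³·10) = 3.9385 N/mm
δ = F/k = 29.1 / 3.9385 = 7.3886 mm

7.39 mm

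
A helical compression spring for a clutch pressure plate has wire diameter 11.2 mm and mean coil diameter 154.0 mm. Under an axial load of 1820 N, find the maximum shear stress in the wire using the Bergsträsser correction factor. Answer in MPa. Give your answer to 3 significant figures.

557 MPa

Spring index C = D/d = 154.0/11.2 = 13.7500
K_B = (4C+2)/(4C−3) = 57.000/52.000 = 1.0962
τ₀ = 8FD/(πd³) = 8·1820·154.0/(π·11.2³) = 2.24224e+06/4413.7 = 508.02 MPa
τ_max = K·τ₀ = 1.0962 × 508.02 = 556.86 MPa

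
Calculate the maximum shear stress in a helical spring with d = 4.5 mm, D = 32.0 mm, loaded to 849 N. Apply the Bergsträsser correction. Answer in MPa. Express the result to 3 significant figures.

908 MPa

Spring index C = D/d = 32.0/4.5 = 7.1111
K_B = (4C+2)/(4C−3) = 30.444/25.444 = 1.1965
τ₀ = 8FD/(πd³) = 8·849·32.0/(π·4.5³) = 217344/286.28 = 759.21 MPa
τ_max = K·τ₀ = 1.1965 × 759.21 = 908.4 MPa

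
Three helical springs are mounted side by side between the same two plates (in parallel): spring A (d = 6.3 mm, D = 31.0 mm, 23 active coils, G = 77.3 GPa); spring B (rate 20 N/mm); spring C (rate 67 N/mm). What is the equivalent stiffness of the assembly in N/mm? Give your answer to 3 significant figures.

k_A = Gd⁴/(8D³N_a) = (77.3×10³)(6.3⁴)/(8·31.0³·23) = 22.215 N/mm
Parallel: k_eq = 22.215 + 20 + 67 = 109.21 N/mm

109 N/mm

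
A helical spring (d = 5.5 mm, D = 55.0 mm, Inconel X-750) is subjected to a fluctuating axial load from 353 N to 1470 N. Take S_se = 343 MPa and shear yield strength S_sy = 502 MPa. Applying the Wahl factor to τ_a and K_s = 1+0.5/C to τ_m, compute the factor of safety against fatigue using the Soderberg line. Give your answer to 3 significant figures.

C = D/d = 55.0/5.5 = 10.0000; K_W = (4C−1)/(4C−4)+0.615/C = 1.1448; K_s = 1+0.5/C = 1.0500
F_a = (F_max−F_min)/2 = 558.5 N; F_m = (F_max+F_min)/2 = 911.5 N
τ_a = K_W·8F_aD/(πd³) = 1.1448 × 470.15 = 538.25 MPa
τ_m = K_s·8F_mD/(πd³) = 1.0500 × 767.31 = 805.68 MPa
Soderberg: 1/n_f = τ_a/S_se + τ_m/S_sy = 538.25/343 + 805.68/502 = 1.56923 + 1.60493 = 3.1742
n_f = 1/3.1742 = 0.315

0.315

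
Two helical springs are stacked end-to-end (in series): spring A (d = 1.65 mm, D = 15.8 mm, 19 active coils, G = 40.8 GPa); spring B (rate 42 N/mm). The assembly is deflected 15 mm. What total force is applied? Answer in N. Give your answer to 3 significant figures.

7.48 N

k_A = Gd⁴/(8D³N_a) = (40.8×10³)(1.65⁴)/(8·15.8³·19) = 0.50441 N/mm
Series: 1/k_eq = 1/0.50441 + 1/42 = 2.0063; k_eq = 0.49842 N/mm
F = k_eq·δ = 0.49842·15 = 7.4763 N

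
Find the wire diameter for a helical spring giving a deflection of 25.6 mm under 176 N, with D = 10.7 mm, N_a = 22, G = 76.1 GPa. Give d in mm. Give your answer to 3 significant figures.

2.10 mm

Required rate k = F/δ = 176/25.6 = 6.875 N/mm
d = (8D³N_a·k / G)^(1/4) = (8·10.7³·22·6.875 / (76.1×10³))^0.25
  = (19.478)^0.25 = 2.1008 mm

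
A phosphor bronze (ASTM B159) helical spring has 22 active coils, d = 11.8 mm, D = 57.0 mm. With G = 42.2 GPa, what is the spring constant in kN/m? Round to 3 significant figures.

k = Gd⁴/(8D³N_a) = (42.2×10³ × 11.8⁴) / (8 × 57.0³ × 22)
  = 8.18164e+08 / 3.2594e+07 = 25.102 N/mm

25.1 kN/m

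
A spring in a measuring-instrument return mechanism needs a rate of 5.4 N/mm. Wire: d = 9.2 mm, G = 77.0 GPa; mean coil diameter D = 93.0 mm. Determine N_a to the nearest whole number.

N_a = Gd⁴/(8D³k) = (77.0×10³ × 9.2⁴)/(8 × 93.0³ × 5.4)
    = 5.51623e+08 / 3.47482e+07 = 15.87 → 16 coils

16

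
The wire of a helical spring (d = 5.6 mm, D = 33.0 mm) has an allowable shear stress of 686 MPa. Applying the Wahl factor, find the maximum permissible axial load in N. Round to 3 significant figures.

C = D/d = 33.0/5.6 = 5.8929
K_W = (4C−1)/(4C−4) + 0.615/C = 22.571/19.571 + 0.1044 = 1.2576
τ_max = K·8FD/(πd³) → F_max = τ_allow·πd³/(8DK)
F_max = 686·π·5.6³/(8·33.0·1.2576) = 3.7848e+05/332.02 = 1139.9 N

1140 N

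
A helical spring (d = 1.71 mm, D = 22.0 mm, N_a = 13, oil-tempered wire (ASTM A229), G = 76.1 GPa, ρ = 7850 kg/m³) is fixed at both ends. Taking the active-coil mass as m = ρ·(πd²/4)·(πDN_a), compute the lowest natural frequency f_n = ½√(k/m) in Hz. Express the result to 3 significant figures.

95.2 Hz

k = Gd⁴/(8D³N_a) = (76.1×10³)(1.71⁴)/(8·22.0³·13) = 0.58758 N/mm = 587.58 N/m
Wire length L = πDN_a = π·22.0·13 = 898.5 mm
m = ρ·(πd²/4)·L = 7850 × 2.2966×10⁻⁶ m² × 0.8985 m = 0.016198 kg
f_n = ½√(k/m) = 0.5·√(587.58/0.016198) = 0.5·√(36274) = 95.229 Hz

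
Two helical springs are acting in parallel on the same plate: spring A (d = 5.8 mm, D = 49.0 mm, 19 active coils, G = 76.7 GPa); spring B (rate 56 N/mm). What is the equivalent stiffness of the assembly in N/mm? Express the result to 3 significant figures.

60.9 N/mm

k_A = Gd⁴/(8D³N_a) = (76.7×10³)(5.8⁴)/(8·49.0³·19) = 4.8537 N/mm
Parallel: k_eq = 4.8537 + 56 = 60.854 N/mm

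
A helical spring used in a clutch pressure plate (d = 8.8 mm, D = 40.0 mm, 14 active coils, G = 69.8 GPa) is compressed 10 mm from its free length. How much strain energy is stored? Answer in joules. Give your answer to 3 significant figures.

2.92 J

k = Gd⁴/(8D³N_a) = (69.8×10³)(8.8⁴)/(8·40.0³·14) = 58.397 N/mm
U = ½kδ² = 0.5 × 58.397 × 10² = 2919.8 N·mm = 2.9198 J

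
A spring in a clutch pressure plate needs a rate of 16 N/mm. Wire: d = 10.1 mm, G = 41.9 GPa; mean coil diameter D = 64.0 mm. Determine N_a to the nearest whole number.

13

N_a = Gd⁴/(8D³k) = (41.9×10³ × 10.1⁴)/(8 × 64.0³ × 16)
    = 4.36013e+08 / 3.35544e+07 = 12.99 → 13 coils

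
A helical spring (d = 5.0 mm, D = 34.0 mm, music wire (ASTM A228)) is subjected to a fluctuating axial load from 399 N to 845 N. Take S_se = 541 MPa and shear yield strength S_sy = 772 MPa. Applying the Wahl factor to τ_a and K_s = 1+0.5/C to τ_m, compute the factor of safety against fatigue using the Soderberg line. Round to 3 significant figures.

1.06

C = D/d = 34.0/5.0 = 6.8000; K_W = (4C−1)/(4C−4)+0.615/C = 1.2198; K_s = 1+0.5/C = 1.0735
F_a = (F_max−F_min)/2 = 223 N; F_m = (F_max+F_min)/2 = 622 N
τ_a = K_W·8F_aD/(πd³) = 1.2198 × 154.46 = 188.4 MPa
τ_m = K_s·8F_mD/(πd³) = 1.0735 × 430.82 = 462.5 MPa
Soderberg: 1/n_f = τ_a/S_se + τ_m/S_sy = 188.4/541 + 462.5/772 = 0.34825 + 0.59910 = 0.94734
n_f = 1/0.94734 = 1.056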